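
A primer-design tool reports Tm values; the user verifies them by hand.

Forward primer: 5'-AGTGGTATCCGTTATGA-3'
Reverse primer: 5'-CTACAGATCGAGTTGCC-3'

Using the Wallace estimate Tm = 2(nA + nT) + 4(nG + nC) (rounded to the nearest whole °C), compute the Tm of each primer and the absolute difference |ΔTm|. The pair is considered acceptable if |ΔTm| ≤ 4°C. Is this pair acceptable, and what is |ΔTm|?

|ΔTm| = 4°C; the pair is acceptable.

Forward: A=4 T=6 G=5 C=2 → Tm = 2·10 + 4·7 = 48°C.
Reverse: A=4 T=4 G=4 C=5 → Tm = 2·8 + 4·9 = 52°C.
|ΔTm| = |48 − 52| = 4°C, ≤ 4°C.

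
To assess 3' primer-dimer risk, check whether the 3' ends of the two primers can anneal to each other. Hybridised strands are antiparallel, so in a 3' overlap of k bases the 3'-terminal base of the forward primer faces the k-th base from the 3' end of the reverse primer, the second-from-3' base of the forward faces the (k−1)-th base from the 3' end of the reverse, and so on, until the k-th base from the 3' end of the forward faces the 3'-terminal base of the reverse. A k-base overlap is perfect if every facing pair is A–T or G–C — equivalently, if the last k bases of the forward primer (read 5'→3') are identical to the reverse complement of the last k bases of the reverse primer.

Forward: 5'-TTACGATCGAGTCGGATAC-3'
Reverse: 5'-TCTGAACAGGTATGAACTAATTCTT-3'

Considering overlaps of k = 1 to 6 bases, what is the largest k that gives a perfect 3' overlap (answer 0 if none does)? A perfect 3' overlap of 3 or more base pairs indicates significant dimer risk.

Last 6 bases (5'→3') — forward …GGATAC, reverse …ATTCTT.
Reverse complement of the reverse primer's last 6 bases: AAGAAT; its first k bases are the reverse complement of the reverse primer's last k bases, so a perfect k-base overlap needs the forward primer's last k bases to equal them.
Comparing (forward last k vs required): k=1: C vs A ✗; k=2: AC vs AA ✗; k=3: TAC vs AAG ✗; k=4: ATAC vs AAGA ✗; k=5: GATAC vs AAGAA ✗; k=6: GGATAC vs AAGAAT ✗.
No overlap length from 1 to 6 is perfect, so the longest perfect 3' overlap is 0.

Longest perfect overlap: 0 complementary base pairs; below the dimer-risk threshold (threshold 3).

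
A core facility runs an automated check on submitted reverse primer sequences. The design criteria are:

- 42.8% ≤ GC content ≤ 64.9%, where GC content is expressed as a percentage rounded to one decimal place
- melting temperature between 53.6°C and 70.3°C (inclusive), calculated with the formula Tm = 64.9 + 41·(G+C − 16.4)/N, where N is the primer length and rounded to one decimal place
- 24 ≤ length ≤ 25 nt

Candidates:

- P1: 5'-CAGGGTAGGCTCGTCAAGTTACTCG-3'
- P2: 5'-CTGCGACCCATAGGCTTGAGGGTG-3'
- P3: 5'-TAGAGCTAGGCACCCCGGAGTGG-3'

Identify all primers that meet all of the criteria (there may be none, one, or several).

P1 (25 nt, A=5 T=6 G=8 C=6): GC 14/25 = 56.0% ✓; Tm = 64.9 + 41·(14 − 16.4)/25 = 61.0°C ✓; length 25 ✓ — passes.
P2 (24 nt, A=4 T=5 G=9 C=6): GC 15/24 = 62.5% ✓; Tm = 64.9 + 41·(15 − 16.4)/24 = 62.5°C ✓; length 24 ✓ — passes.
P3 (23 nt, A=5 T=3 G=9 C=6): GC 15/23 = 65.2%, outside 42.8–64.9% ✗; Tm = 64.9 + 41·(15 − 16.4)/23 = 62.4°C ✓; length 23, outside 24–25 ✗ — fails.

P1 and P2.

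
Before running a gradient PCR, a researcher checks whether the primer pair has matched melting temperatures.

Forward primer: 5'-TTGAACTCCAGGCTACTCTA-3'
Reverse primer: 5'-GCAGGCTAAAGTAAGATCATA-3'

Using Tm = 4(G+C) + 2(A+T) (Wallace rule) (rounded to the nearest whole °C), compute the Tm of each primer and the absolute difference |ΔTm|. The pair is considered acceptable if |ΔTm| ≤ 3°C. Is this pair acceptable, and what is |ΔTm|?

|ΔTm| = 0°C; the pair is acceptable.

Forward: A=5 T=6 G=3 C=6 → Tm = 2·11 + 4·9 = 58°C.
Reverse: A=9 T=4 G=5 C=3 → Tm = 2·13 + 4·8 = 58°C.
|ΔTm| = |58 − 58| = 0°C, ≤ 3°C.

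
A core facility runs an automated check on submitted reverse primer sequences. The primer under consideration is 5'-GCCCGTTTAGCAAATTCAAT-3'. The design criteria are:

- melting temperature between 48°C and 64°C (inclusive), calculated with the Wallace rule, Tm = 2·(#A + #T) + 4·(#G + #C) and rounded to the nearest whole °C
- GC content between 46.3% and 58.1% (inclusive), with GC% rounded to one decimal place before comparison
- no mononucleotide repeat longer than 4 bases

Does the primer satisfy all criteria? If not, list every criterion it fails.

Fails: GC content.

Base counts: A=6, T=6, G=3, C=5 (length 20).
Tm: Tm = 2·12 + 4·8 = 56°C ✓
GC content: GC 8/20 = 40.0%, outside 46.3–58.1% ✗
homopolymer run: longest run = 3 ✓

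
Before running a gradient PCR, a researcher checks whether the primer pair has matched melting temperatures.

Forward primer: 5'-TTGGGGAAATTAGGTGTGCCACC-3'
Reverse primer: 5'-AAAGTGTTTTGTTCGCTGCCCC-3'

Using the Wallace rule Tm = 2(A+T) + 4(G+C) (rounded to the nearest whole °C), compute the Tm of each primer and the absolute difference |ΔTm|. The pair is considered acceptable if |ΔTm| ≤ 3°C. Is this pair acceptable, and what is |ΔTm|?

Forward: A=5 T=6 G=8 C=4 → Tm = 2·11 + 4·12 = 70°C.
Reverse: A=3 T=8 G=5 C=6 → Tm = 2·11 + 4·11 = 66°C.
|ΔTm| = |70 − 66| = 4°C, > 3°C.

|ΔTm| = 4°C; the pair is not acceptable.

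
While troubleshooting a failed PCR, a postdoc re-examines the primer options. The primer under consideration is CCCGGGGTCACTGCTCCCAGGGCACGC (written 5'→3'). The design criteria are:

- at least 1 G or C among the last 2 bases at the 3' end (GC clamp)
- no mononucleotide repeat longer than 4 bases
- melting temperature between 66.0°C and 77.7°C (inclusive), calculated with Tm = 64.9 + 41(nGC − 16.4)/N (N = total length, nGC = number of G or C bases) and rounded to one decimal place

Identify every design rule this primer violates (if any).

Base counts: A=3, T=3, G=9, C=12 (length 27).
GC clamp: 3' end GC has 2 G/C ✓
homopolymer run: longest run = 4 ✓
Tm: Tm = 64.9 + 41·(21 − 16.4)/27 = 71.9°C ✓

Meets all criteria.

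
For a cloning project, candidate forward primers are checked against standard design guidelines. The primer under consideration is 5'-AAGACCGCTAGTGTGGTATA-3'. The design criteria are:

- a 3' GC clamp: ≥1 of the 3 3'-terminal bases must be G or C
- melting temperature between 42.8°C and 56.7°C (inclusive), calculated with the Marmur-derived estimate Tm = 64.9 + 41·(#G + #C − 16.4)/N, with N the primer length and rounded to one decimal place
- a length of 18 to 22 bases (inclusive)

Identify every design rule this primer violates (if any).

Fails: GC clamp.

Base counts: A=6, T=5, G=6, C=3 (length 20).
GC clamp: 3' end ATA has 0 G/C, need ≥1 ✗
Tm: Tm = 64.9 + 41·(9 − 16.4)/20 = 49.7°C ✓
length: length 20 ✓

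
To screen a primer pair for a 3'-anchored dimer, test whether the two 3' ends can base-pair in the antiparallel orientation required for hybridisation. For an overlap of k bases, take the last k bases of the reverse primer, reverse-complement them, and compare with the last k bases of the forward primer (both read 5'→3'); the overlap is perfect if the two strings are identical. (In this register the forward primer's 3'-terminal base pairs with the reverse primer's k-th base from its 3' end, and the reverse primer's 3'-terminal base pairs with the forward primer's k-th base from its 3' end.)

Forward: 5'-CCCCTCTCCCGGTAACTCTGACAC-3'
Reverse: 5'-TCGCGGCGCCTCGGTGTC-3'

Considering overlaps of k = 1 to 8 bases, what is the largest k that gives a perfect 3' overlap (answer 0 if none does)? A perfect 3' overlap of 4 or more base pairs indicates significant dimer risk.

Longest perfect overlap: 5 complementary base pairs; significant dimer risk (threshold 4).

Last 8 bases (5'→3') — forward …TCTGACAC, reverse …TCGGTGTC.
Reverse complement of the reverse primer's last 8 bases: GACACCGA; its first k bases are the reverse complement of the reverse primer's last k bases, so a perfect k-base overlap needs the forward primer's last k bases to equal them.
Comparing (forward last k vs required): k=1: C vs G ✗; k=2: AC vs GA ✗; k=3: CAC vs GAC ✗; k=4: ACAC vs GACA ✗; k=5: GACAC vs GACAC ✓; k=6: TGACAC vs GACACC ✗; k=7: CTGACAC vs GACACCG ✗; k=8: TCTGACAC vs GACACCGA ✗.
Only k = 5 is perfect, so the longest perfect 3' overlap is 5.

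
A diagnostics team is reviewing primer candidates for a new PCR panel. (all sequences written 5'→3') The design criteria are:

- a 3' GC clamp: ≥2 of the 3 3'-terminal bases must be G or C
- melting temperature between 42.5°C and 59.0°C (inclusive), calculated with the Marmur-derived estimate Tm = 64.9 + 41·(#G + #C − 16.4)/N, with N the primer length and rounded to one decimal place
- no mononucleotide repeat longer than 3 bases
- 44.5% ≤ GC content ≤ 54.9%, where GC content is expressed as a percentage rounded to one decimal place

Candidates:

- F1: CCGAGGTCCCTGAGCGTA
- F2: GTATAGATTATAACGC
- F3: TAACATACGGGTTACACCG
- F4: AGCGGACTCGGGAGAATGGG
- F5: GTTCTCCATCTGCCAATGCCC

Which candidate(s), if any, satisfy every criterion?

F3 only.

F1 (18 nt, A=3 T=3 G=6 C=6): 3' end GTA has 1 G/C, need ≥2 ✗; Tm = 64.9 + 41·(12 − 16.4)/18 = 54.9°C ✓; longest run = 3 ✓; GC 12/18 = 66.7%, outside 44.5–54.9% ✗ — fails.
F2 (16 nt, A=6 T=5 G=3 C=2): 3' end CGC has 3 G/C ✓; Tm = 64.9 + 41·(5 − 16.4)/16 = 35.7°C, outside 42.5–59.0°C ✗; longest run = 2 ✓; GC 5/16 = 31.3%, outside 44.5–54.9% ✗ — fails.
F3 (19 nt, A=6 T=4 G=4 C=5): 3' end CCG has 3 G/C ✓; Tm = 64.9 + 41·(9 − 16.4)/19 = 48.9°C ✓; longest run = 3 ✓; GC 9/19 = 47.4% ✓ — passes.
F4 (20 nt, A=5 T=2 G=10 C=3): 3' end GGG has 3 G/C ✓; Tm = 64.9 + 41·(13 − 16.4)/20 = 57.9°C ✓; longest run = 3 ✓; GC 13/20 = 65.0%, outside 44.5–54.9% ✗ — fails.
F5 (21 nt, A=3 T=6 G=3 C=9): 3' end CCC has 3 G/C ✓; Tm = 64.9 + 41·(12 − 16.4)/21 = 56.3°C ✓; longest run = 3 ✓; GC 12/21 = 57.1%, outside 44.5–54.9% ✗ — fails.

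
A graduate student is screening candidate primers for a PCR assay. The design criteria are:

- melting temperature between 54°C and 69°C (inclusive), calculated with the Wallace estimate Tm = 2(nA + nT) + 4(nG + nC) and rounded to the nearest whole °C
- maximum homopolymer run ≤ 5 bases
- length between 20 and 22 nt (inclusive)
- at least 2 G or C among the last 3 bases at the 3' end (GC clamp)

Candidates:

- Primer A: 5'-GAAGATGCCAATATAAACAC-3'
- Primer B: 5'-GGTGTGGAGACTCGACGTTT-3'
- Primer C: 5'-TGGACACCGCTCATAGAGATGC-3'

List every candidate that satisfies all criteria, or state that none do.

Primer A (20 nt, A=10 T=3 G=3 C=4): Tm = 2·13 + 4·7 = 54°C ✓; longest run = 3 ✓; length 20 ✓; 3' end CAC has 2 G/C ✓ — passes.
Primer B (20 nt, A=3 T=6 G=8 C=3): Tm = 2·9 + 4·11 = 62°C ✓; longest run = 3 ✓; length 20 ✓; 3' end TTT has 0 G/C, need ≥2 ✗ — fails.
Primer C (22 nt, A=6 T=4 G=6 C=6): Tm = 2·10 + 4·12 = 68°C ✓; longest run = 2 ✓; length 22 ✓; 3' end TGC has 2 G/C ✓ — passes.

Primer A and Primer C.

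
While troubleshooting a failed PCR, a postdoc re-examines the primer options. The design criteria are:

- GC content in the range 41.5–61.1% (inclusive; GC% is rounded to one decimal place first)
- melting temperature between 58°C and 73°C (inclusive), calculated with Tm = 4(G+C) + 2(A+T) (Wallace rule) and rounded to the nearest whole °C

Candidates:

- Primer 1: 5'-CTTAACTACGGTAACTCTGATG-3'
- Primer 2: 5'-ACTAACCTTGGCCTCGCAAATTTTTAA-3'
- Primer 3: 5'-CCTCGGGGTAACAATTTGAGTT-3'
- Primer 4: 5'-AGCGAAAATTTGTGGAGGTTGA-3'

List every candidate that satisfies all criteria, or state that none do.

Primer 3 only.

Primer 1 (22 nt, A=6 T=7 G=4 C=5): GC 9/22 = 40.9%, outside 41.5–61.1% ✗; Tm = 2·13 + 4·9 = 62°C ✓ — fails.
Primer 2 (27 nt, A=8 T=9 G=3 C=7): GC 10/27 = 37.0%, outside 41.5–61.1% ✗; Tm = 2·17 + 4·10 = 74°C, outside 58–73°C ✗ — fails.
Primer 3 (22 nt, A=5 T=7 G=6 C=4): GC 10/22 = 45.5% ✓; Tm = 2·12 + 4·10 = 64°C ✓ — passes.
Primer 4 (22 nt, A=7 T=6 G=8 C=1): GC 9/22 = 40.9%, outside 41.5–61.1% ✗; Tm = 2·13 + 4·9 = 62°C ✓ — fails.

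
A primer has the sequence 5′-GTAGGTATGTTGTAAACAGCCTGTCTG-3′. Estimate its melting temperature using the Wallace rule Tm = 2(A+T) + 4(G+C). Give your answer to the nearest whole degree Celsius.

Base counts: A=6, T=9, G=8, C=4 (length 27).
Tm = 2·(6+9) + 4·(8+4) = 2·15 + 4·12 = 30 + 48 = 78°C.

78°C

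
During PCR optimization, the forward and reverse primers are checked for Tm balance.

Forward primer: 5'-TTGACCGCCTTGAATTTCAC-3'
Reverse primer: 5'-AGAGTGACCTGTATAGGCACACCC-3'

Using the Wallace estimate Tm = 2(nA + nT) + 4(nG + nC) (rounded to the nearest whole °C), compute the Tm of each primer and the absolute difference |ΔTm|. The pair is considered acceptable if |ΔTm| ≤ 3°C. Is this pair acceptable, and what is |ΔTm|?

Forward: A=4 T=7 G=3 C=6 → Tm = 2·11 + 4·9 = 58°C.
Reverse: A=7 T=4 G=6 C=7 → Tm = 2·11 + 4·13 = 74°C.
|ΔTm| = |58 − 74| = 16°C, > 3°C.

|ΔTm| = 16°C; the pair is not acceptable.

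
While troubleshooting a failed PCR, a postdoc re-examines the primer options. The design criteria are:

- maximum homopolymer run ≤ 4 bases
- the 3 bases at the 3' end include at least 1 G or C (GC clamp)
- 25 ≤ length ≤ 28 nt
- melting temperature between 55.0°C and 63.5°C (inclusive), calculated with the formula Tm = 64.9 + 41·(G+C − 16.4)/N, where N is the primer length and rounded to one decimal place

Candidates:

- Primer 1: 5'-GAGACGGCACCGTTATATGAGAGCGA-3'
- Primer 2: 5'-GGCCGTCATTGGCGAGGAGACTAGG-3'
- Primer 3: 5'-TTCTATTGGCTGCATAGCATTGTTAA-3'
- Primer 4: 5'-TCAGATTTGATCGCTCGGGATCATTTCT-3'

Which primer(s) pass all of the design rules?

Primer 1 and Primer 4.

Primer 1 (26 nt, A=8 T=4 G=9 C=5): longest run = 2 ✓; 3' end CGA has 2 G/C ✓; length 26 ✓; Tm = 64.9 + 41·(14 − 16.4)/26 = 61.1°C ✓ — passes.
Primer 2 (25 nt, A=5 T=4 G=11 C=5): longest run = 2 ✓; 3' end AGG has 2 G/C ✓; length 25 ✓; Tm = 64.9 + 41·(16 − 16.4)/25 = 64.2°C, outside 55.0–63.5°C ✗ — fails.
Primer 3 (26 nt, A=6 T=11 G=5 C=4): longest run = 2 ✓; 3' end TAA has 0 G/C, need ≥1 ✗; length 26 ✓; Tm = 64.9 + 41·(9 − 16.4)/26 = 53.2°C, outside 55.0–63.5°C ✗ — fails.
Primer 4 (28 nt, A=5 T=11 G=6 C=6): longest run = 3 ✓; 3' end TCT has 1 G/C ✓; length 28 ✓; Tm = 64.9 + 41·(12 − 16.4)/28 = 58.5°C ✓ — passes.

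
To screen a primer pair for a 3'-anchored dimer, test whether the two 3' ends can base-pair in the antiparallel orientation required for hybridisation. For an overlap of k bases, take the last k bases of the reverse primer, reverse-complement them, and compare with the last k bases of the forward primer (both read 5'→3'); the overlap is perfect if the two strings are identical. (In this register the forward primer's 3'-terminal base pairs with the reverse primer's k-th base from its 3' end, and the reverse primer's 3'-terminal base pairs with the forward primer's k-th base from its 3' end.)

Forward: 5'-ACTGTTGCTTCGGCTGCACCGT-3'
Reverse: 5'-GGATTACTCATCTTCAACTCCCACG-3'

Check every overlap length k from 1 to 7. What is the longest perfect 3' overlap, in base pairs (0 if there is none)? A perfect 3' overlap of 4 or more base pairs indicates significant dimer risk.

Longest perfect overlap: 3 complementary base pairs; below the dimer-risk threshold (threshold 4).

Last 7 bases (5'→3') — forward …GCACCGT, reverse …TCCCACG.
Reverse complement of the reverse primer's last 7 bases: CGTGGGA; its first k bases are the reverse complement of the reverse primer's last k bases, so a perfect k-base overlap needs the forward primer's last k bases to equal them.
Comparing (forward last k vs required): k=1: T vs C ✗; k=2: GT vs CG ✗; k=3: CGT vs CGT ✓; k=4: CCGT vs CGTG ✗; k=5: ACCGT vs CGTGG ✗; k=6: CACCGT vs CGTGGG ✗; k=7: GCACCGT vs CGTGGGA ✗.
Only k = 3 is perfect, so the longest perfect 3' overlap is 3.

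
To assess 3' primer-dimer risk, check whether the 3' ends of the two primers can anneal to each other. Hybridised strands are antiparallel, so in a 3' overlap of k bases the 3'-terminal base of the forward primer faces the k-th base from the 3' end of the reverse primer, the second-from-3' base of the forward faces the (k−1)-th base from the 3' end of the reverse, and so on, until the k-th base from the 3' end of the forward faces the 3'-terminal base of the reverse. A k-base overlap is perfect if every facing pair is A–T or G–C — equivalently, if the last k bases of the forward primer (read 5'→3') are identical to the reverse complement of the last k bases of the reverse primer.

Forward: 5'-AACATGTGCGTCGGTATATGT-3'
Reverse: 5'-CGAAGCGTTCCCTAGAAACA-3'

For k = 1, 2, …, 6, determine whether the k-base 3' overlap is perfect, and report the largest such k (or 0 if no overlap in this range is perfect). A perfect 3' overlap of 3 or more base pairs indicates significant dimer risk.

Last 6 bases (5'→3') — forward …ATATGT, reverse …GAAACA.
Reverse complement of the reverse primer's last 6 bases: TGTTTC; its first k bases are the reverse complement of the reverse primer's last k bases, so a perfect k-base overlap needs the forward primer's last k bases to equal them.
Comparing (forward last k vs required): k=1: T vs T ✓; k=2: GT vs TG ✗; k=3: TGT vs TGT ✓; k=4: ATGT vs TGTT ✗; k=5: TATGT vs TGTTT ✗; k=6: ATATGT vs TGTTTC ✗.
Perfect overlaps at k = 1, 3; the largest is 3.

Longest perfect overlap: 3 complementary base pairs; significant dimer risk (threshold 3).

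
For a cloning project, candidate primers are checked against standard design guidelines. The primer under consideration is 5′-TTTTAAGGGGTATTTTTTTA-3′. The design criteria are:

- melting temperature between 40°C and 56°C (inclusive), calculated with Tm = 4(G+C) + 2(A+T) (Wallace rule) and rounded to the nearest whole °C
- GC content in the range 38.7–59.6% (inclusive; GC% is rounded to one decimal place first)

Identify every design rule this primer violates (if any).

Base counts: A=4, T=12, G=4, C=0 (length 20).
Tm: Tm = 2·16 + 4·4 = 48°C ✓
GC content: GC 4/20 = 20.0%, outside 38.7–59.6% ✗

Fails: GC content.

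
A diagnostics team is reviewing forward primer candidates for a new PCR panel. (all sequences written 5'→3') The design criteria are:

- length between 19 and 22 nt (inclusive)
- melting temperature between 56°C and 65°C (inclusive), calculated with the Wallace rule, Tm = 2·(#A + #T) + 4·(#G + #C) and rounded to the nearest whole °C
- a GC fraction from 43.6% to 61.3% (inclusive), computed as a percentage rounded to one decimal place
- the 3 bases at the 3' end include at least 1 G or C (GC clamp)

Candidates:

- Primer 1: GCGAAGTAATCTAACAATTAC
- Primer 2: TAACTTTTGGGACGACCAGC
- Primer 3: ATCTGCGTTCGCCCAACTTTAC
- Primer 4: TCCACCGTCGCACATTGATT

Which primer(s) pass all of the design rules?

Primer 1 (21 nt, A=9 T=5 G=3 C=4): length 21 ✓; Tm = 2·14 + 4·7 = 56°C ✓; GC 7/21 = 33.3%, outside 43.6–61.3% ✗; 3' end TAC has 1 G/C ✓ — fails.
Primer 2 (20 nt, A=5 T=5 G=5 C=5): length 20 ✓; Tm = 2·10 + 4·10 = 60°C ✓; GC 10/20 = 50.0% ✓; 3' end AGC has 2 G/C ✓ — passes.
Primer 3 (22 nt, A=4 T=7 G=3 C=8): length 22 ✓; Tm = 2·11 + 4·11 = 66°C, outside 56–65°C ✗; GC 11/22 = 50.0% ✓; 3' end TAC has 1 G/C ✓ — fails.
Primer 4 (20 nt, A=4 T=6 G=3 C=7): length 20 ✓; Tm = 2·10 + 4·10 = 60°C ✓; GC 10/20 = 50.0% ✓; 3' end ATT has 0 G/C, need ≥1 ✗ — fails.

Primer 2 only.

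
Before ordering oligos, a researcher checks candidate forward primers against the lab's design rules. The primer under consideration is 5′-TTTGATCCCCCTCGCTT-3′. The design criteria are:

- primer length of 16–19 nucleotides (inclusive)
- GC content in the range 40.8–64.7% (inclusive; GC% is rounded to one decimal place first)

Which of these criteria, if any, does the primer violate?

Base counts: A=1, T=7, G=2, C=7 (length 17).
length: length 17 ✓
GC content: GC 9/17 = 52.9% ✓

Meets all criteria.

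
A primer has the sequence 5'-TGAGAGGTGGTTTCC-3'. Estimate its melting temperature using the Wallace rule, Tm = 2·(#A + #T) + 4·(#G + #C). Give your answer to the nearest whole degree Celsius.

Base counts: A=2, T=5, G=6, C=2 (length 15).
Tm = 2·(2+5) + 4·(6+2) = 2·7 + 4·8 = 14 + 32 = 46°C.

46°C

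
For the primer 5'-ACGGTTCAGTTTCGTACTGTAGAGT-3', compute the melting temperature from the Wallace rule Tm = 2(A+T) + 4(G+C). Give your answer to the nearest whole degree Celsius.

Base counts: A=5, T=9, G=7, C=4 (length 25).
Tm = 2·(5+9) + 4·(7+4) = 2·14 + 4·11 = 28 + 44 = 72°C.

72°C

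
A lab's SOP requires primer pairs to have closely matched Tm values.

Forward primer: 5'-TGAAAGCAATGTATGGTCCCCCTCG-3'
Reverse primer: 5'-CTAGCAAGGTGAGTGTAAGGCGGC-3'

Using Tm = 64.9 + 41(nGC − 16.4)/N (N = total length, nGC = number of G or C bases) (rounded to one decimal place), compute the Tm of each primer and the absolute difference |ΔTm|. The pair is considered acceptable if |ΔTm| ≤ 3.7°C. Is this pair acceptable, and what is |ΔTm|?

|ΔTm| = 1.5°C; the pair is acceptable.

Forward: G+C = 13, N = 25 → Tm = 64.9 + 41·(13 − 16.4)/25 = 59.3°C.
Reverse: G+C = 14, N = 24 → Tm = 64.9 + 41·(14 − 16.4)/24 = 60.8°C.
|ΔTm| = |59.3 − 60.8| = 1.5°C, ≤ 3.7°C.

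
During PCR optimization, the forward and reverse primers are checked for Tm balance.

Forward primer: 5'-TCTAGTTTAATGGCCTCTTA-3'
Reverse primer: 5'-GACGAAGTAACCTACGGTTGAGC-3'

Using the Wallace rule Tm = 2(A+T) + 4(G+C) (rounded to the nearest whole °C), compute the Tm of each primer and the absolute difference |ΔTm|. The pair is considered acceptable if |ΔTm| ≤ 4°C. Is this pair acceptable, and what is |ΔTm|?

|ΔTm| = 16°C; the pair is not acceptable.

Forward: A=4 T=9 G=3 C=4 → Tm = 2·13 + 4·7 = 54°C.
Reverse: A=7 T=4 G=7 C=5 → Tm = 2·11 + 4·12 = 70°C.
|ΔTm| = |54 − 70| = 16°C, > 4°C.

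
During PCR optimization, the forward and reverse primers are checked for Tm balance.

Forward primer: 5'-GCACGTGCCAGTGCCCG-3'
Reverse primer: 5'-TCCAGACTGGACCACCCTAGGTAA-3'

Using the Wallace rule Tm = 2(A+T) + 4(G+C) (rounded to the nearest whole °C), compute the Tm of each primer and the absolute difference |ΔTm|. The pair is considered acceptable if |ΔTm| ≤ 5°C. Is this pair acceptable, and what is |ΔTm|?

|ΔTm| = 14°C; the pair is not acceptable.

Forward: A=2 T=2 G=6 C=7 → Tm = 2·4 + 4·13 = 60°C.
Reverse: A=7 T=4 G=5 C=8 → Tm = 2·11 + 4·13 = 74°C.
|ΔTm| = |60 − 74| = 14°C, > 5°C.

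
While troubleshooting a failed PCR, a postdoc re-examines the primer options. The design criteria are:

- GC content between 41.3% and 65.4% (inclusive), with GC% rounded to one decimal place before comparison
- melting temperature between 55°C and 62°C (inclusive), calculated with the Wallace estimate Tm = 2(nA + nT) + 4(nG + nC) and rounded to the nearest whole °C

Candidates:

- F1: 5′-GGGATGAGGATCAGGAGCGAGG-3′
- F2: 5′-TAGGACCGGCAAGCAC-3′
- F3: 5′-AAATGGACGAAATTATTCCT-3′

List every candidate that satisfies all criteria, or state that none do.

F1 (22 nt, A=6 T=2 G=12 C=2): GC 14/22 = 63.6% ✓; Tm = 2·8 + 4·14 = 72°C, outside 55–62°C ✗ — fails.
F2 (16 nt, A=5 T=1 G=5 C=5): GC 10/16 = 62.5% ✓; Tm = 2·6 + 4·10 = 52°C, outside 55–62°C ✗ — fails.
F3 (20 nt, A=8 T=6 G=3 C=3): GC 6/20 = 30.0%, outside 41.3–65.4% ✗; Tm = 2·14 + 4·6 = 52°C, outside 55–62°C ✗ — fails.

None of the candidates satisfy all criteria.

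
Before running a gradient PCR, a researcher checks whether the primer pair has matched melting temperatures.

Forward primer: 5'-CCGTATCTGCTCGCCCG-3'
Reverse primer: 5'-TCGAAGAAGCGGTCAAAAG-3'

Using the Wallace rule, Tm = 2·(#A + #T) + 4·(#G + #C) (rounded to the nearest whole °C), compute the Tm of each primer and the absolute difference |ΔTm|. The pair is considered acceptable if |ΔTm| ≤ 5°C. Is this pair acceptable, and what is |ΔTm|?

Forward: A=1 T=4 G=4 C=8 → Tm = 2·5 + 4·12 = 58°C.
Reverse: A=8 T=2 G=6 C=3 → Tm = 2·10 + 4·9 = 56°C.
|ΔTm| = |58 − 56| = 2°C, ≤ 5°C.

|ΔTm| = 2°C; the pair is acceptable.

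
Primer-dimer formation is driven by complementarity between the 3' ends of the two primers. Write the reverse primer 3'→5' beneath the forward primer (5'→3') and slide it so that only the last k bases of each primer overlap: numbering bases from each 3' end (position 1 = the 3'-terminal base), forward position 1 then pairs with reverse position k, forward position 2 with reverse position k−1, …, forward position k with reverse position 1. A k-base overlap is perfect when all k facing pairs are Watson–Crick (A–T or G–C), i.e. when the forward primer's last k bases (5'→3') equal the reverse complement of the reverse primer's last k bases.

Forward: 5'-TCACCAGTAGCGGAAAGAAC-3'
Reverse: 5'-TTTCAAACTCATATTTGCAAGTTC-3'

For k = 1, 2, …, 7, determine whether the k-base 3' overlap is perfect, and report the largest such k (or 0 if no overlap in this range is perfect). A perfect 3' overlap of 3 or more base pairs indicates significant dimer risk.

Last 7 bases (5'→3') — forward …AAAGAAC, reverse …CAAGTTC.
Reverse complement of the reverse primer's last 7 bases: GAACTTG; its first k bases are the reverse complement of the reverse primer's last k bases, so a perfect k-base overlap needs the forward primer's last k bases to equal them.
Comparing (forward last k vs required): k=1: C vs G ✗; k=2: AC vs GA ✗; k=3: AAC vs GAA ✗; k=4: GAAC vs GAAC ✓; k=5: AGAAC vs GAACT ✗; k=6: AAGAAC vs GAACTT ✗; k=7: AAAGAAC vs GAACTTG ✗.
Only k = 4 is perfect, so the longest perfect 3' overlap is 4.

Longest perfect overlap: 4 complementary base pairs; significant dimer risk (threshold 3).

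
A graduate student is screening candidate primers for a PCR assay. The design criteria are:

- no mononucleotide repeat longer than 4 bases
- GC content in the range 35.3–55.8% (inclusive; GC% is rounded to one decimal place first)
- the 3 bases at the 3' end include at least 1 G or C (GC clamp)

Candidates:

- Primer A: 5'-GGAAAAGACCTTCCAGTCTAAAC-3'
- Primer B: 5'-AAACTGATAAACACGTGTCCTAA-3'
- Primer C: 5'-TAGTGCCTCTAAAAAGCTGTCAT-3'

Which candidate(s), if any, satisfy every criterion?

Primer A (23 nt, A=9 T=4 G=4 C=6): longest run = 4 ✓; GC 10/23 = 43.5% ✓; 3' end AAC has 1 G/C ✓ — passes.
Primer B (23 nt, A=10 T=5 G=3 C=5): longest run = 3 ✓; GC 8/23 = 34.8%, outside 35.3–55.8% ✗; 3' end TAA has 0 G/C, need ≥1 ✗ — fails.
Primer C (23 nt, A=7 T=7 G=4 C=5): longest run = 5, exceeds 4 ✗; GC 9/23 = 39.1% ✓; 3' end CAT has 1 G/C ✓ — fails.

Primer A only.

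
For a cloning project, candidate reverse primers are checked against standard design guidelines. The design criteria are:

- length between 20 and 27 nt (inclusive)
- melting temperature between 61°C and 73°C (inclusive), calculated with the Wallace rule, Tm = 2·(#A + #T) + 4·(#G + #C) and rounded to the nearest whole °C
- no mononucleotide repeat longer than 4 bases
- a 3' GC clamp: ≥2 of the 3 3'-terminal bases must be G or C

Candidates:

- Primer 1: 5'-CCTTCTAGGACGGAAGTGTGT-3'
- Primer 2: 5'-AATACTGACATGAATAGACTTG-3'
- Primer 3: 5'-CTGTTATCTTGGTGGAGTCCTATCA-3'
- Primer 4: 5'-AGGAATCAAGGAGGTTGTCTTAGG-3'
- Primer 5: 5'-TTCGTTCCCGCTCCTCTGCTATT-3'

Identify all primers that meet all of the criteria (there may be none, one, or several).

Primer 4 only.

Primer 1 (21 nt, A=4 T=6 G=7 C=4): length 21 ✓; Tm = 2·10 + 4·11 = 64°C ✓; longest run = 2 ✓; 3' end TGT has 1 G/C, need ≥2 ✗ — fails.
Primer 2 (22 nt, A=9 T=6 G=4 C=3): length 22 ✓; Tm = 2·15 + 4·7 = 58°C, outside 61–73°C ✗; longest run = 2 ✓; 3' end TTG has 1 G/C, need ≥2 ✗ — fails.
Primer 3 (25 nt, A=4 T=10 G=6 C=5): length 25 ✓; Tm = 2·14 + 4·11 = 72°C ✓; longest run = 2 ✓; 3' end TCA has 1 G/C, need ≥2 ✗ — fails.
Primer 4 (24 nt, A=7 T=6 G=9 C=2): length 24 ✓; Tm = 2·13 + 4·11 = 70°C ✓; longest run = 2 ✓; 3' end AGG has 2 G/C ✓ — passes.
Primer 5 (23 nt, A=1 T=10 G=3 C=9): length 23 ✓; Tm = 2·11 + 4·12 = 70°C ✓; longest run = 3 ✓; 3' end ATT has 0 G/C, need ≥2 ✗ — fails.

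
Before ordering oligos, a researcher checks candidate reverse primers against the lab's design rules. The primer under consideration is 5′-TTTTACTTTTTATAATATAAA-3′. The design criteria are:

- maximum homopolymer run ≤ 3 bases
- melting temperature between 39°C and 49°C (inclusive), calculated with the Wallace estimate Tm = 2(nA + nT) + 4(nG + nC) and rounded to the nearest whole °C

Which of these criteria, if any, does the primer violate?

Base counts: A=8, T=12, G=0, C=1 (length 21).
homopolymer run: longest run = 5, exceeds 3 ✗
Tm: Tm = 2·20 + 4·1 = 44°C ✓

Fails: homopolymer run.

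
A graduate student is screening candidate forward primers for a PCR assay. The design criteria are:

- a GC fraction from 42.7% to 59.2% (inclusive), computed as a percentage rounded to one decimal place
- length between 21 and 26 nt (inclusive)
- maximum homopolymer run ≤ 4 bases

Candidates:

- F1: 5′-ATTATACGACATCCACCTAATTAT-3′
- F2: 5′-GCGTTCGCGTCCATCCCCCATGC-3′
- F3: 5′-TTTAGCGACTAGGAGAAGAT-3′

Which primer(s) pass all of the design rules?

None of the candidates satisfy all criteria.

F1 (24 nt, A=9 T=8 G=1 C=6): GC 7/24 = 29.2%, outside 42.7–59.2% ✗; length 24 ✓; longest run = 2 ✓ — fails.
F2 (23 nt, A=2 T=5 G=5 C=11): GC 16/23 = 69.6%, outside 42.7–59.2% ✗; length 23 ✓; longest run = 5, exceeds 4 ✗ — fails.
F3 (20 nt, A=7 T=5 G=6 C=2): GC 8/20 = 40.0%, outside 42.7–59.2% ✗; length 20, outside 21–26 ✗; longest run = 3 ✓ — fails.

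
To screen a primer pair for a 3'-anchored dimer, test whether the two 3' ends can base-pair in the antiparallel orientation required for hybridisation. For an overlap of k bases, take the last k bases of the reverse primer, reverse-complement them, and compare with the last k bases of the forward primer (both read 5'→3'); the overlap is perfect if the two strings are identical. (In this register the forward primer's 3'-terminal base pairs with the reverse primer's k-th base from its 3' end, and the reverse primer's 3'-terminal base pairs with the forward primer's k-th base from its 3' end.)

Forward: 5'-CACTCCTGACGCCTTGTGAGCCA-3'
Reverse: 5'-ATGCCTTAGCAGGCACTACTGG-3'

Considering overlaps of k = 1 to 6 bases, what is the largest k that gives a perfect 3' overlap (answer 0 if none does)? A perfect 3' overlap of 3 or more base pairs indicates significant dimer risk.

Last 6 bases (5'→3') — forward …GAGCCA, reverse …TACTGG.
Reverse complement of the reverse primer's last 6 bases: CCAGTA; its first k bases are the reverse complement of the reverse primer's last k bases, so a perfect k-base overlap needs the forward primer's last k bases to equal them.
Comparing (forward last k vs required): k=1: A vs C ✗; k=2: CA vs CC ✗; k=3: CCA vs CCA ✓; k=4: GCCA vs CCAG ✗; k=5: AGCCA vs CCAGT ✗; k=6: GAGCCA vs CCAGTA ✗.
Only k = 3 is perfect, so the longest perfect 3' overlap is 3.

Longest perfect overlap: 3 complementary base pairs; significant dimer risk (threshold 3).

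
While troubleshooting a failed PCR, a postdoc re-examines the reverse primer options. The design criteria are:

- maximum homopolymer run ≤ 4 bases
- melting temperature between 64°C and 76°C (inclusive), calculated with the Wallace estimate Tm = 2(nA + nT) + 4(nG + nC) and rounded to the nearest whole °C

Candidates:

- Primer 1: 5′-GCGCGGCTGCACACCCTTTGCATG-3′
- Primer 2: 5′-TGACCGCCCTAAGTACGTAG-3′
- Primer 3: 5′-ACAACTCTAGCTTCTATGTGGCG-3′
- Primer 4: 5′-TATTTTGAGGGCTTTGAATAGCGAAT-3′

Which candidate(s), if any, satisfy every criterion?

Primer 1 (24 nt, A=3 T=5 G=7 C=9): longest run = 3 ✓; Tm = 2·8 + 4·16 = 80°C, outside 64–76°C ✗ — fails.
Primer 2 (20 nt, A=5 T=4 G=5 C=6): longest run = 3 ✓; Tm = 2·9 + 4·11 = 62°C, outside 64–76°C ✗ — fails.
Primer 3 (23 nt, A=5 T=7 G=5 C=6): longest run = 2 ✓; Tm = 2·12 + 4·11 = 68°C ✓ — passes.
Primer 4 (26 nt, A=7 T=10 G=7 C=2): longest run = 4 ✓; Tm = 2·17 + 4·9 = 70°C ✓ — passes.

Primer 3 and Primer 4.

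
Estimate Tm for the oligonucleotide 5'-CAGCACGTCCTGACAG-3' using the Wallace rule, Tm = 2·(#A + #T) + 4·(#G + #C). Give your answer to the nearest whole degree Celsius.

52°C

Base counts: A=4, T=2, G=4, C=6 (length 16).
Tm = 2·(4+2) + 4·(4+6) = 2·6 + 4·10 = 12 + 40 = 52°C.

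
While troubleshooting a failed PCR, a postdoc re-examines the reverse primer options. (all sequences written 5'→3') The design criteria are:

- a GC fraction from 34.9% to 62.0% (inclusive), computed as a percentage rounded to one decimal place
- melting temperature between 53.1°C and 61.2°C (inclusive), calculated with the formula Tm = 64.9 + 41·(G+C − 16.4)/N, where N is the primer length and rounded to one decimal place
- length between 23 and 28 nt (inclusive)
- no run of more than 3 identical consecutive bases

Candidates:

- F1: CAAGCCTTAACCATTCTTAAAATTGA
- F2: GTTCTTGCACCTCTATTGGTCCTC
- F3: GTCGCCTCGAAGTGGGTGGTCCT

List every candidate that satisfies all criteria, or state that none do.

F1 (26 nt, A=10 T=8 G=2 C=6): GC 8/26 = 30.8%, outside 34.9–62.0% ✗; Tm = 64.9 + 41·(8 − 16.4)/26 = 51.7°C, outside 53.1–61.2°C ✗; length 26 ✓; longest run = 4, exceeds 3 ✗ — fails.
F2 (24 nt, A=2 T=10 G=4 C=8): GC 12/24 = 50.0% ✓; Tm = 64.9 + 41·(12 − 16.4)/24 = 57.4°C ✓; length 24 ✓; longest run = 2 ✓ — passes.
F3 (23 nt, A=2 T=6 G=9 C=6): GC 15/23 = 65.2%, outside 34.9–62.0% ✗; Tm = 64.9 + 41·(15 − 16.4)/23 = 62.4°C, outside 53.1–61.2°C ✗; length 23 ✓; longest run = 3 ✓ — fails.

F2 only.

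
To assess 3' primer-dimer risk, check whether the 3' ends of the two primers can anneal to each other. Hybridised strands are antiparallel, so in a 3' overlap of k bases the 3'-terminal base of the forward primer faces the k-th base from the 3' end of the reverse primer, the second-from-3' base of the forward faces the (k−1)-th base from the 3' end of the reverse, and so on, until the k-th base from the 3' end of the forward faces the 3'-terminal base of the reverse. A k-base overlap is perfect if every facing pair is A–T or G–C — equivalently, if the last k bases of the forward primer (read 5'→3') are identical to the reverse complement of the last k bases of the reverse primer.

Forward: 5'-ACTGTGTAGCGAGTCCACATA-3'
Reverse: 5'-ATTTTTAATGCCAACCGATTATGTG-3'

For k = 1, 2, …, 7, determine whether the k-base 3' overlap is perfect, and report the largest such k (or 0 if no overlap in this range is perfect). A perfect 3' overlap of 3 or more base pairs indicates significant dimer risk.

Last 7 bases (5'→3') — forward …CCACATA, reverse …TTATGTG.
Reverse complement of the reverse primer's last 7 bases: CACATAA; its first k bases are the reverse complement of the reverse primer's last k bases, so a perfect k-base overlap needs the forward primer's last k bases to equal them.
Comparing (forward last k vs required): k=1: A vs C ✗; k=2: TA vs CA ✗; k=3: ATA vs CAC ✗; k=4: CATA vs CACA ✗; k=5: ACATA vs CACAT ✗; k=6: CACATA vs CACATA ✓; k=7: CCACATA vs CACATAA ✗.
Only k = 6 is perfect, so the longest perfect 3' overlap is 6.

Longest perfect overlap: 6 complementary base pairs; significant dimer risk (threshold 3).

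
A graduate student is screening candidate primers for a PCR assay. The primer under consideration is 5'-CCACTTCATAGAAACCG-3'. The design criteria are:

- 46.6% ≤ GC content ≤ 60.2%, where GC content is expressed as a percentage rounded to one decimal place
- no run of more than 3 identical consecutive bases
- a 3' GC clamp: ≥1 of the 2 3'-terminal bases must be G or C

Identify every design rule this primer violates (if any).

Meets all criteria.

Base counts: A=6, T=3, G=2, C=6 (length 17).
GC content: GC 8/17 = 47.1% ✓
homopolymer run: longest run = 3 ✓
GC clamp: 3' end CG has 2 G/C ✓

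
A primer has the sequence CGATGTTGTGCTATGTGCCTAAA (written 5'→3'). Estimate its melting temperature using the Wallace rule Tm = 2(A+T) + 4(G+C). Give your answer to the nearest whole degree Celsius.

66°C

Base counts: A=5, T=8, G=6, C=4 (length 23).
Tm = 2·(5+8) + 4·(6+4) = 2·13 + 4·10 = 26 + 40 = 66°C.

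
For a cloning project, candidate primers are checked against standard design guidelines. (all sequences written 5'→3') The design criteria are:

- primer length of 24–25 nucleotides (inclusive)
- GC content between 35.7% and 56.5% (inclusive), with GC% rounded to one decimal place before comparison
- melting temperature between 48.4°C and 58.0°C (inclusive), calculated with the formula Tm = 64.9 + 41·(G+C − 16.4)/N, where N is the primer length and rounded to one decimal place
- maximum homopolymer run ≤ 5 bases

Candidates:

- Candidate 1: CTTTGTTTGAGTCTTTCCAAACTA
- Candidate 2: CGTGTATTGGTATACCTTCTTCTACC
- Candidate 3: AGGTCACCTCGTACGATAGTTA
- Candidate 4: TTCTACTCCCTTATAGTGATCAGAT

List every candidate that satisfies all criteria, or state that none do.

Candidate 1 (24 nt, A=5 T=11 G=3 C=5): length 24 ✓; GC 8/24 = 33.3%, outside 35.7–56.5% ✗; Tm = 64.9 + 41·(8 − 16.4)/24 = 50.6°C ✓; longest run = 3 ✓ — fails.
Candidate 2 (26 nt, A=4 T=11 G=4 C=7): length 26, outside 24–25 ✗; GC 11/26 = 42.3% ✓; Tm = 64.9 + 41·(11 − 16.4)/26 = 56.4°C ✓; longest run = 2 ✓ — fails.
Candidate 3 (22 nt, A=6 T=6 G=5 C=5): length 22, outside 24–25 ✗; GC 10/22 = 45.5% ✓; Tm = 64.9 + 41·(10 − 16.4)/22 = 53.0°C ✓; longest run = 2 ✓ — fails.
Candidate 4 (25 nt, A=6 T=10 G=3 C=6): length 25 ✓; GC 9/25 = 36.0% ✓; Tm = 64.9 + 41·(9 − 16.4)/25 = 52.8°C ✓; longest run = 3 ✓ — passes.

Candidate 4 only.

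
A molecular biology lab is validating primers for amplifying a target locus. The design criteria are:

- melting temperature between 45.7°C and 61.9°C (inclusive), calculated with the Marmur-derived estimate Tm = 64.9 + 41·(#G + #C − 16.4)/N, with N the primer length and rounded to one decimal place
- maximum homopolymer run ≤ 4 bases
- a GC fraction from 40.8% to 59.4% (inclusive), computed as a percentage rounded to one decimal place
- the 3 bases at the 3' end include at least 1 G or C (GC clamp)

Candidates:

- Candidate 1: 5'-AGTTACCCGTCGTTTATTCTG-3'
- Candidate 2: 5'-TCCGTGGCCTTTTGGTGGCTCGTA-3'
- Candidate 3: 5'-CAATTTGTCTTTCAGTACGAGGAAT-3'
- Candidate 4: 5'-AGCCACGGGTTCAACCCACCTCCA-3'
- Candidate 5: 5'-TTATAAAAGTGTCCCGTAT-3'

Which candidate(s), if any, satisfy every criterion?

Candidate 1 and Candidate 2.

Candidate 1 (21 nt, A=3 T=9 G=4 C=5): Tm = 64.9 + 41·(9 − 16.4)/21 = 50.5°C ✓; longest run = 3 ✓; GC 9/21 = 42.9% ✓; 3' end CTG has 2 G/C ✓ — passes.
Candidate 2 (24 nt, A=1 T=9 G=8 C=6): Tm = 64.9 + 41·(14 − 16.4)/24 = 60.8°C ✓; longest run = 4 ✓; GC 14/24 = 58.3% ✓; 3' end GTA has 1 G/C ✓ — passes.
Candidate 3 (25 nt, A=7 T=9 G=5 C=4): Tm = 64.9 + 41·(9 − 16.4)/25 = 52.8°C ✓; longest run = 3 ✓; GC 9/25 = 36.0%, outside 40.8–59.4% ✗; 3' end AAT has 0 G/C, need ≥1 ✗ — fails.
Candidate 4 (24 nt, A=6 T=3 G=4 C=11): Tm = 64.9 + 41·(15 − 16.4)/24 = 62.5°C, outside 45.7–61.9°C ✗; longest run = 3 ✓; GC 15/24 = 62.5%, outside 40.8–59.4% ✗; 3' end CCA has 2 G/C ✓ — fails.
Candidate 5 (19 nt, A=6 T=7 G=3 C=3): Tm = 64.9 + 41·(6 − 16.4)/19 = 42.5°C, outside 45.7–61.9°C ✗; longest run = 4 ✓; GC 6/19 = 31.6%, outside 40.8–59.4% ✗; 3' end TAT has 0 G/C, need ≥1 ✗ — fails.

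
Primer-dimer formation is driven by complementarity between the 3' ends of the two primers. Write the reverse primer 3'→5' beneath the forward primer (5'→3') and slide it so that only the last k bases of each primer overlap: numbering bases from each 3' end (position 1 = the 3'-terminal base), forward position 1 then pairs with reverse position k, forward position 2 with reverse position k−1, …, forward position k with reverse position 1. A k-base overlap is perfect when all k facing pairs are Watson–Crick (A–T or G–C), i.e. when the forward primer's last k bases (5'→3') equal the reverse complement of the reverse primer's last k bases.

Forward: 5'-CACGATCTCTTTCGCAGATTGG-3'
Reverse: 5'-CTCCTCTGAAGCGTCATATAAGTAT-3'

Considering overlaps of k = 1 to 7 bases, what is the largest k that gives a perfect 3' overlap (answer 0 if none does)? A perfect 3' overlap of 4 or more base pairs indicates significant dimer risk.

Last 7 bases (5'→3') — forward …AGATTGG, reverse …TAAGTAT.
Reverse complement of the reverse primer's last 7 bases: ATACTTA; its first k bases are the reverse complement of the reverse primer's last k bases, so a perfect k-base overlap needs the forward primer's last k bases to equal them.
Comparing (forward last k vs required): k=1: G vs A ✗; k=2: GG vs AT ✗; k=3: TGG vs ATA ✗; k=4: TTGG vs ATAC ✗; k=5: ATTGG vs ATACT ✗; k=6: GATTGG vs ATACTT ✗; k=7: AGATTGG vs ATACTTA ✗.
No overlap length from 1 to 7 is perfect, so the longest perfect 3' overlap is 0.

Longest perfect overlap: 0 complementary base pairs; below the dimer-risk threshold (threshold 4).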